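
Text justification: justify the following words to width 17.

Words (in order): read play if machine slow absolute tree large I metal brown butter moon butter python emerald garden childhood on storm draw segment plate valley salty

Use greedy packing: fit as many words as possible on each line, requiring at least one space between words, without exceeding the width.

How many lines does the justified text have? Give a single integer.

Line 1: ['read', 'play', 'if'] (min_width=12, slack=5)
Line 2: ['machine', 'slow'] (min_width=12, slack=5)
Line 3: ['absolute', 'tree'] (min_width=13, slack=4)
Line 4: ['large', 'I', 'metal'] (min_width=13, slack=4)
Line 5: ['brown', 'butter', 'moon'] (min_width=17, slack=0)
Line 6: ['butter', 'python'] (min_width=13, slack=4)
Line 7: ['emerald', 'garden'] (min_width=14, slack=3)
Line 8: ['childhood', 'on'] (min_width=12, slack=5)
Line 9: ['storm', 'draw'] (min_width=10, slack=7)
Line 10: ['segment', 'plate'] (min_width=13, slack=4)
Line 11: ['valley', 'salty'] (min_width=12, slack=5)
Total lines: 11

Answer: 11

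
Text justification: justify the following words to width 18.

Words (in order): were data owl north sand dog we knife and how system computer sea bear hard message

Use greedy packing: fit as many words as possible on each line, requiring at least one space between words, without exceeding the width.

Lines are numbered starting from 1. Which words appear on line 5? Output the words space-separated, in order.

Line 1: ['were', 'data', 'owl'] (min_width=13, slack=5)
Line 2: ['north', 'sand', 'dog', 'we'] (min_width=17, slack=1)
Line 3: ['knife', 'and', 'how'] (min_width=13, slack=5)
Line 4: ['system', 'computer'] (min_width=15, slack=3)
Line 5: ['sea', 'bear', 'hard'] (min_width=13, slack=5)
Line 6: ['message'] (min_width=7, slack=11)

Answer: sea bear hard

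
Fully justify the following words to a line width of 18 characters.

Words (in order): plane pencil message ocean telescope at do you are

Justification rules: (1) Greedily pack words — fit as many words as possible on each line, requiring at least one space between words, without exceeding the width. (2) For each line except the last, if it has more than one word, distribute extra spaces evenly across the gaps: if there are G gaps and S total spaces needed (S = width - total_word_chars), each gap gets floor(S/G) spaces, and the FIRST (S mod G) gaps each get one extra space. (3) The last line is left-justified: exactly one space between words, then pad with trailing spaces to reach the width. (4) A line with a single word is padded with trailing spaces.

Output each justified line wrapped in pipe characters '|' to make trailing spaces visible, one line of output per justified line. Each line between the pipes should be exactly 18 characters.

Answer: |plane       pencil|
|message      ocean|
|telescope   at  do|
|you are           |

Derivation:
Line 1: ['plane', 'pencil'] (min_width=12, slack=6)
Line 2: ['message', 'ocean'] (min_width=13, slack=5)
Line 3: ['telescope', 'at', 'do'] (min_width=15, slack=3)
Line 4: ['you', 'are'] (min_width=7, slack=11)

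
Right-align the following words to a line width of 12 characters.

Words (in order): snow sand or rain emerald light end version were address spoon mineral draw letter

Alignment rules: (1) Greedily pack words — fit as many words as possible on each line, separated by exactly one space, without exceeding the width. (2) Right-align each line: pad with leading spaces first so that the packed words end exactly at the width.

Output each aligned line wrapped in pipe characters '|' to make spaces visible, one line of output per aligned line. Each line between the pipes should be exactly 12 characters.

Line 1: ['snow', 'sand', 'or'] (min_width=12, slack=0)
Line 2: ['rain', 'emerald'] (min_width=12, slack=0)
Line 3: ['light', 'end'] (min_width=9, slack=3)
Line 4: ['version', 'were'] (min_width=12, slack=0)
Line 5: ['address'] (min_width=7, slack=5)
Line 6: ['spoon'] (min_width=5, slack=7)
Line 7: ['mineral', 'draw'] (min_width=12, slack=0)
Line 8: ['letter'] (min_width=6, slack=6)

Answer: |snow sand or|
|rain emerald|
|   light end|
|version were|
|     address|
|       spoon|
|mineral draw|
|      letter|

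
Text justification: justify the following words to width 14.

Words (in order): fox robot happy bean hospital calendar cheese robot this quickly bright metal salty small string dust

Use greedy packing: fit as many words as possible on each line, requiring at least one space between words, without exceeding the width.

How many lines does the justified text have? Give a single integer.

Answer: 9

Derivation:
Line 1: ['fox', 'robot'] (min_width=9, slack=5)
Line 2: ['happy', 'bean'] (min_width=10, slack=4)
Line 3: ['hospital'] (min_width=8, slack=6)
Line 4: ['calendar'] (min_width=8, slack=6)
Line 5: ['cheese', 'robot'] (min_width=12, slack=2)
Line 6: ['this', 'quickly'] (min_width=12, slack=2)
Line 7: ['bright', 'metal'] (min_width=12, slack=2)
Line 8: ['salty', 'small'] (min_width=11, slack=3)
Line 9: ['string', 'dust'] (min_width=11, slack=3)
Total lines: 9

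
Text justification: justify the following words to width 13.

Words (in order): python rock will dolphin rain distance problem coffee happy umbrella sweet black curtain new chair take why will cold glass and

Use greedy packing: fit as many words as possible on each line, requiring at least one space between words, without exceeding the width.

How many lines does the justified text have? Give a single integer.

Line 1: ['python', 'rock'] (min_width=11, slack=2)
Line 2: ['will', 'dolphin'] (min_width=12, slack=1)
Line 3: ['rain', 'distance'] (min_width=13, slack=0)
Line 4: ['problem'] (min_width=7, slack=6)
Line 5: ['coffee', 'happy'] (min_width=12, slack=1)
Line 6: ['umbrella'] (min_width=8, slack=5)
Line 7: ['sweet', 'black'] (min_width=11, slack=2)
Line 8: ['curtain', 'new'] (min_width=11, slack=2)
Line 9: ['chair', 'take'] (min_width=10, slack=3)
Line 10: ['why', 'will', 'cold'] (min_width=13, slack=0)
Line 11: ['glass', 'and'] (min_width=9, slack=4)
Total lines: 11

Answer: 11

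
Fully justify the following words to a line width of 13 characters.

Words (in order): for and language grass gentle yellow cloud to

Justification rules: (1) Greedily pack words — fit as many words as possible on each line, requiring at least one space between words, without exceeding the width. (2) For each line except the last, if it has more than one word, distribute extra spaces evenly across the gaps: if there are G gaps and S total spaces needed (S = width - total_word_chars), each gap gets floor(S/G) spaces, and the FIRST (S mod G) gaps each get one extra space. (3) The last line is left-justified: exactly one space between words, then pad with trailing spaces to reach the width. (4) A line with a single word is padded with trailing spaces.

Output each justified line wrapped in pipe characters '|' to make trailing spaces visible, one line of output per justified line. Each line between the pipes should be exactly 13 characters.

Line 1: ['for', 'and'] (min_width=7, slack=6)
Line 2: ['language'] (min_width=8, slack=5)
Line 3: ['grass', 'gentle'] (min_width=12, slack=1)
Line 4: ['yellow', 'cloud'] (min_width=12, slack=1)
Line 5: ['to'] (min_width=2, slack=11)

Answer: |for       and|
|language     |
|grass  gentle|
|yellow  cloud|
|to           |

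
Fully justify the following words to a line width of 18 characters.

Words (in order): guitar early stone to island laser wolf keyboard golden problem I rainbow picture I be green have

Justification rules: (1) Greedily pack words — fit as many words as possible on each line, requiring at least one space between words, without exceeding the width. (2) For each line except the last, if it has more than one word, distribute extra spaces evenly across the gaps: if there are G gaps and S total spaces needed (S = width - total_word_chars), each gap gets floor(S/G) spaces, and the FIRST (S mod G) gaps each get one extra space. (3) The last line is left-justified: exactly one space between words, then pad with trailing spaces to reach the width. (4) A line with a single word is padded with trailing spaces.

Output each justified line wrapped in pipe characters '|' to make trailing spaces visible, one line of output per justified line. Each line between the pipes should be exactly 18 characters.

Answer: |guitar early stone|
|to   island  laser|
|wolf      keyboard|
|golden  problem  I|
|rainbow  picture I|
|be green have     |

Derivation:
Line 1: ['guitar', 'early', 'stone'] (min_width=18, slack=0)
Line 2: ['to', 'island', 'laser'] (min_width=15, slack=3)
Line 3: ['wolf', 'keyboard'] (min_width=13, slack=5)
Line 4: ['golden', 'problem', 'I'] (min_width=16, slack=2)
Line 5: ['rainbow', 'picture', 'I'] (min_width=17, slack=1)
Line 6: ['be', 'green', 'have'] (min_width=13, slack=5)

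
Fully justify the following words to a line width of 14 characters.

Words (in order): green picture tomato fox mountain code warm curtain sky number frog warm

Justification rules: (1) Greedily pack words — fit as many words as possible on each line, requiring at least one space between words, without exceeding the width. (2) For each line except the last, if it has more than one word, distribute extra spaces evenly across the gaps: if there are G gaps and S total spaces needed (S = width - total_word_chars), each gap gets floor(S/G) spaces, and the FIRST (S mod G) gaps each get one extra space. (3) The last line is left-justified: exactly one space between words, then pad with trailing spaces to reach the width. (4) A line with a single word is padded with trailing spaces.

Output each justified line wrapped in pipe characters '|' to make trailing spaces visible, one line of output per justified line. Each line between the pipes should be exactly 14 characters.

Answer: |green  picture|
|tomato     fox|
|mountain  code|
|warm   curtain|
|sky     number|
|frog warm     |

Derivation:
Line 1: ['green', 'picture'] (min_width=13, slack=1)
Line 2: ['tomato', 'fox'] (min_width=10, slack=4)
Line 3: ['mountain', 'code'] (min_width=13, slack=1)
Line 4: ['warm', 'curtain'] (min_width=12, slack=2)
Line 5: ['sky', 'number'] (min_width=10, slack=4)
Line 6: ['frog', 'warm'] (min_width=9, slack=5)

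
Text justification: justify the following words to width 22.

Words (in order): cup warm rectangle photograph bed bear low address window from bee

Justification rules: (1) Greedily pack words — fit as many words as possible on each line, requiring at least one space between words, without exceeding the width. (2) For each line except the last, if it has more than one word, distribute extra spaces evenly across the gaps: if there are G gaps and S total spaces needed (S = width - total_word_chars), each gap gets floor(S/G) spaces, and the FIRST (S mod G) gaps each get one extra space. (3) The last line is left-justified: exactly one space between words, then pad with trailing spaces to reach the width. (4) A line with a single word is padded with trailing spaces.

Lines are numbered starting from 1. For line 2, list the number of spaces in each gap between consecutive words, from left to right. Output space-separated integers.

Answer: 3 2

Derivation:
Line 1: ['cup', 'warm', 'rectangle'] (min_width=18, slack=4)
Line 2: ['photograph', 'bed', 'bear'] (min_width=19, slack=3)
Line 3: ['low', 'address', 'window'] (min_width=18, slack=4)
Line 4: ['from', 'bee'] (min_width=8, slack=14)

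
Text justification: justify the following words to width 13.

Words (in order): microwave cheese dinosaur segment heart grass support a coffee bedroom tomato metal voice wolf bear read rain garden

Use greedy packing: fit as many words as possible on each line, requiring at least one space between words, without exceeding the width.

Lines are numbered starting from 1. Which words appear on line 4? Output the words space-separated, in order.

Line 1: ['microwave'] (min_width=9, slack=4)
Line 2: ['cheese'] (min_width=6, slack=7)
Line 3: ['dinosaur'] (min_width=8, slack=5)
Line 4: ['segment', 'heart'] (min_width=13, slack=0)
Line 5: ['grass', 'support'] (min_width=13, slack=0)
Line 6: ['a', 'coffee'] (min_width=8, slack=5)
Line 7: ['bedroom'] (min_width=7, slack=6)
Line 8: ['tomato', 'metal'] (min_width=12, slack=1)
Line 9: ['voice', 'wolf'] (min_width=10, slack=3)
Line 10: ['bear', 'read'] (min_width=9, slack=4)
Line 11: ['rain', 'garden'] (min_width=11, slack=2)

Answer: segment heart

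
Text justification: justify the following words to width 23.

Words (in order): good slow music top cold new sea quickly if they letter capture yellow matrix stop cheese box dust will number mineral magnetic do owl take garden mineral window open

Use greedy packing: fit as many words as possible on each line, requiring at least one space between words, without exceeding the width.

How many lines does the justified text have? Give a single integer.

Answer: 8

Derivation:
Line 1: ['good', 'slow', 'music', 'top'] (min_width=19, slack=4)
Line 2: ['cold', 'new', 'sea', 'quickly', 'if'] (min_width=23, slack=0)
Line 3: ['they', 'letter', 'capture'] (min_width=19, slack=4)
Line 4: ['yellow', 'matrix', 'stop'] (min_width=18, slack=5)
Line 5: ['cheese', 'box', 'dust', 'will'] (min_width=20, slack=3)
Line 6: ['number', 'mineral', 'magnetic'] (min_width=23, slack=0)
Line 7: ['do', 'owl', 'take', 'garden'] (min_width=18, slack=5)
Line 8: ['mineral', 'window', 'open'] (min_width=19, slack=4)
Total lines: 8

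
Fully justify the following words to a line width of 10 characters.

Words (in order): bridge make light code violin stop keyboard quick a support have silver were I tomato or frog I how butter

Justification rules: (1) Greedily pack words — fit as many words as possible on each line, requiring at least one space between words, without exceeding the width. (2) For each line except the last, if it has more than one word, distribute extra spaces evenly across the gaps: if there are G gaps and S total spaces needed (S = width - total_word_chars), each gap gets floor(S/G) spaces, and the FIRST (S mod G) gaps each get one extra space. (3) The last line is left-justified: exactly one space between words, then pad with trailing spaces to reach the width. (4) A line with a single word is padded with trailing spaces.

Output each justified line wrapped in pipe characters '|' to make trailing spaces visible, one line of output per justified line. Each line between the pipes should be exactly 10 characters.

Answer: |bridge    |
|make light|
|code      |
|violin    |
|stop      |
|keyboard  |
|quick    a|
|support   |
|have      |
|silver    |
|were     I|
|tomato  or|
|frog I how|
|butter    |

Derivation:
Line 1: ['bridge'] (min_width=6, slack=4)
Line 2: ['make', 'light'] (min_width=10, slack=0)
Line 3: ['code'] (min_width=4, slack=6)
Line 4: ['violin'] (min_width=6, slack=4)
Line 5: ['stop'] (min_width=4, slack=6)
Line 6: ['keyboard'] (min_width=8, slack=2)
Line 7: ['quick', 'a'] (min_width=7, slack=3)
Line 8: ['support'] (min_width=7, slack=3)
Line 9: ['have'] (min_width=4, slack=6)
Line 10: ['silver'] (min_width=6, slack=4)
Line 11: ['were', 'I'] (min_width=6, slack=4)
Line 12: ['tomato', 'or'] (min_width=9, slack=1)
Line 13: ['frog', 'I', 'how'] (min_width=10, slack=0)
Line 14: ['butter'] (min_width=6, slack=4)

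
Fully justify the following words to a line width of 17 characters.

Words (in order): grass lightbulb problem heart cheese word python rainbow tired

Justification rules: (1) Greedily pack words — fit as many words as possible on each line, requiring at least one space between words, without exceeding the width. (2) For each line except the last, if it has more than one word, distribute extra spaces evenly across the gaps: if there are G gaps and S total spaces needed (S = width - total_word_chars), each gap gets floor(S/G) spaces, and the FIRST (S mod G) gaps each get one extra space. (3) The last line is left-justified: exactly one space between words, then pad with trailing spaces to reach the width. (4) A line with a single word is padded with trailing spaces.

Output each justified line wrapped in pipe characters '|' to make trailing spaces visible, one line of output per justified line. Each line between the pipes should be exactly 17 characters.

Line 1: ['grass', 'lightbulb'] (min_width=15, slack=2)
Line 2: ['problem', 'heart'] (min_width=13, slack=4)
Line 3: ['cheese', 'word'] (min_width=11, slack=6)
Line 4: ['python', 'rainbow'] (min_width=14, slack=3)
Line 5: ['tired'] (min_width=5, slack=12)

Answer: |grass   lightbulb|
|problem     heart|
|cheese       word|
|python    rainbow|
|tired            |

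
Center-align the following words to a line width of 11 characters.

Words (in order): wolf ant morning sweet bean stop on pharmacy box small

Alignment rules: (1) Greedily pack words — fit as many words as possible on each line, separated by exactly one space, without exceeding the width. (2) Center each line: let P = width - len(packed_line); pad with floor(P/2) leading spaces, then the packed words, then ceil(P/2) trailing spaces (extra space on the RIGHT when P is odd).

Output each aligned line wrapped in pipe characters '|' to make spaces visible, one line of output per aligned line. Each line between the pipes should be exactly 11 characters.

Answer: | wolf ant  |
|  morning  |
|sweet bean |
|  stop on  |
| pharmacy  |
| box small |

Derivation:
Line 1: ['wolf', 'ant'] (min_width=8, slack=3)
Line 2: ['morning'] (min_width=7, slack=4)
Line 3: ['sweet', 'bean'] (min_width=10, slack=1)
Line 4: ['stop', 'on'] (min_width=7, slack=4)
Line 5: ['pharmacy'] (min_width=8, slack=3)
Line 6: ['box', 'small'] (min_width=9, slack=2)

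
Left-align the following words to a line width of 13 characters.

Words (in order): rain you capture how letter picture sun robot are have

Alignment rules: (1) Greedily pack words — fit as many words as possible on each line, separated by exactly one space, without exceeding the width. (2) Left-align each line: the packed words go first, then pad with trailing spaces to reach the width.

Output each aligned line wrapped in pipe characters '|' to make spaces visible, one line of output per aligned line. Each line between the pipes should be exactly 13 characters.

Answer: |rain you     |
|capture how  |
|letter       |
|picture sun  |
|robot are    |
|have         |

Derivation:
Line 1: ['rain', 'you'] (min_width=8, slack=5)
Line 2: ['capture', 'how'] (min_width=11, slack=2)
Line 3: ['letter'] (min_width=6, slack=7)
Line 4: ['picture', 'sun'] (min_width=11, slack=2)
Line 5: ['robot', 'are'] (min_width=9, slack=4)
Line 6: ['have'] (min_width=4, slack=9)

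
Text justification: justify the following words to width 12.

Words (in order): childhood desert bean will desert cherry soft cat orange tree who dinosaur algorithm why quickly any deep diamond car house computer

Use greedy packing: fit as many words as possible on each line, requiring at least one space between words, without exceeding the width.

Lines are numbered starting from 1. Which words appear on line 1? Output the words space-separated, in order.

Line 1: ['childhood'] (min_width=9, slack=3)
Line 2: ['desert', 'bean'] (min_width=11, slack=1)
Line 3: ['will', 'desert'] (min_width=11, slack=1)
Line 4: ['cherry', 'soft'] (min_width=11, slack=1)
Line 5: ['cat', 'orange'] (min_width=10, slack=2)
Line 6: ['tree', 'who'] (min_width=8, slack=4)
Line 7: ['dinosaur'] (min_width=8, slack=4)
Line 8: ['algorithm'] (min_width=9, slack=3)
Line 9: ['why', 'quickly'] (min_width=11, slack=1)
Line 10: ['any', 'deep'] (min_width=8, slack=4)
Line 11: ['diamond', 'car'] (min_width=11, slack=1)
Line 12: ['house'] (min_width=5, slack=7)
Line 13: ['computer'] (min_width=8, slack=4)

Answer: childhood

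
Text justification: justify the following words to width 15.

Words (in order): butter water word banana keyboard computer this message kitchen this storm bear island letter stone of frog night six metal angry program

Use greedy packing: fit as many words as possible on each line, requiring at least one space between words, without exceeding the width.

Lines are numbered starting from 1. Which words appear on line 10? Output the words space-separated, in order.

Answer: angry program

Derivation:
Line 1: ['butter', 'water'] (min_width=12, slack=3)
Line 2: ['word', 'banana'] (min_width=11, slack=4)
Line 3: ['keyboard'] (min_width=8, slack=7)
Line 4: ['computer', 'this'] (min_width=13, slack=2)
Line 5: ['message', 'kitchen'] (min_width=15, slack=0)
Line 6: ['this', 'storm', 'bear'] (min_width=15, slack=0)
Line 7: ['island', 'letter'] (min_width=13, slack=2)
Line 8: ['stone', 'of', 'frog'] (min_width=13, slack=2)
Line 9: ['night', 'six', 'metal'] (min_width=15, slack=0)
Line 10: ['angry', 'program'] (min_width=13, slack=2)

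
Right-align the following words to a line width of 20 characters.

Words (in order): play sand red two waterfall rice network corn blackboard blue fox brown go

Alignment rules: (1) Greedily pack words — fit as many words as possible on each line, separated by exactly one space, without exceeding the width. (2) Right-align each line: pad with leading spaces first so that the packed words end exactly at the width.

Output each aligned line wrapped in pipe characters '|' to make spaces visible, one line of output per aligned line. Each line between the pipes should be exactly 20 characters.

Answer: |   play sand red two|
|      waterfall rice|
|        network corn|
| blackboard blue fox|
|            brown go|

Derivation:
Line 1: ['play', 'sand', 'red', 'two'] (min_width=17, slack=3)
Line 2: ['waterfall', 'rice'] (min_width=14, slack=6)
Line 3: ['network', 'corn'] (min_width=12, slack=8)
Line 4: ['blackboard', 'blue', 'fox'] (min_width=19, slack=1)
Line 5: ['brown', 'go'] (min_width=8, slack=12)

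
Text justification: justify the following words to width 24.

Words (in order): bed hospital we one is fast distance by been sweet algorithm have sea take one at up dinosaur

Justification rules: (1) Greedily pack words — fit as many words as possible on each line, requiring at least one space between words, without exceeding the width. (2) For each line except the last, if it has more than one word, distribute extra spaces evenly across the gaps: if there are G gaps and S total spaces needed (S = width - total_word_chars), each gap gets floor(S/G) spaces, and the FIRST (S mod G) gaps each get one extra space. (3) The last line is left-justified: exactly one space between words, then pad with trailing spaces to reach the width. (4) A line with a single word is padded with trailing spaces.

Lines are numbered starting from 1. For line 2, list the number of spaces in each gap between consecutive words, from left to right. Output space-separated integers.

Answer: 2 2 2

Derivation:
Line 1: ['bed', 'hospital', 'we', 'one', 'is'] (min_width=22, slack=2)
Line 2: ['fast', 'distance', 'by', 'been'] (min_width=21, slack=3)
Line 3: ['sweet', 'algorithm', 'have', 'sea'] (min_width=24, slack=0)
Line 4: ['take', 'one', 'at', 'up', 'dinosaur'] (min_width=23, slack=1)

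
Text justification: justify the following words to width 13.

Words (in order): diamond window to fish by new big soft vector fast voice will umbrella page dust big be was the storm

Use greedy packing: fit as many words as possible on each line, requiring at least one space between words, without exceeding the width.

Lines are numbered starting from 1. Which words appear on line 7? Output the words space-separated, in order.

Line 1: ['diamond'] (min_width=7, slack=6)
Line 2: ['window', 'to'] (min_width=9, slack=4)
Line 3: ['fish', 'by', 'new'] (min_width=11, slack=2)
Line 4: ['big', 'soft'] (min_width=8, slack=5)
Line 5: ['vector', 'fast'] (min_width=11, slack=2)
Line 6: ['voice', 'will'] (min_width=10, slack=3)
Line 7: ['umbrella', 'page'] (min_width=13, slack=0)
Line 8: ['dust', 'big', 'be'] (min_width=11, slack=2)
Line 9: ['was', 'the', 'storm'] (min_width=13, slack=0)

Answer: umbrella page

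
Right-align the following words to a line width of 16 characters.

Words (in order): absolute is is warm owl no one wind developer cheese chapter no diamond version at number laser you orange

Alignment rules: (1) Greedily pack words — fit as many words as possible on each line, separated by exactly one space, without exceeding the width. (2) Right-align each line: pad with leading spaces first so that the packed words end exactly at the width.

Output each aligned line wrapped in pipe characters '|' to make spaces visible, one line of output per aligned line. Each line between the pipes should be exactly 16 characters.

Line 1: ['absolute', 'is', 'is'] (min_width=14, slack=2)
Line 2: ['warm', 'owl', 'no', 'one'] (min_width=15, slack=1)
Line 3: ['wind', 'developer'] (min_width=14, slack=2)
Line 4: ['cheese', 'chapter'] (min_width=14, slack=2)
Line 5: ['no', 'diamond'] (min_width=10, slack=6)
Line 6: ['version', 'at'] (min_width=10, slack=6)
Line 7: ['number', 'laser', 'you'] (min_width=16, slack=0)
Line 8: ['orange'] (min_width=6, slack=10)

Answer: |  absolute is is|
| warm owl no one|
|  wind developer|
|  cheese chapter|
|      no diamond|
|      version at|
|number laser you|
|          orange|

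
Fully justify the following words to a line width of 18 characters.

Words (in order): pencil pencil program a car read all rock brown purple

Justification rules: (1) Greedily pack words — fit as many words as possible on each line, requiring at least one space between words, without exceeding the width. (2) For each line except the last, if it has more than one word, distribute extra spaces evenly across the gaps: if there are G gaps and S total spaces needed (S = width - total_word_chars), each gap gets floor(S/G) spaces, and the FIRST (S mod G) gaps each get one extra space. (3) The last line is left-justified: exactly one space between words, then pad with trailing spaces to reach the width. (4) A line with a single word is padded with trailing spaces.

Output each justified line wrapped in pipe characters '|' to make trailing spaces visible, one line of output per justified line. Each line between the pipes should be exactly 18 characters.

Line 1: ['pencil', 'pencil'] (min_width=13, slack=5)
Line 2: ['program', 'a', 'car', 'read'] (min_width=18, slack=0)
Line 3: ['all', 'rock', 'brown'] (min_width=14, slack=4)
Line 4: ['purple'] (min_width=6, slack=12)

Answer: |pencil      pencil|
|program a car read|
|all   rock   brown|
|purple            |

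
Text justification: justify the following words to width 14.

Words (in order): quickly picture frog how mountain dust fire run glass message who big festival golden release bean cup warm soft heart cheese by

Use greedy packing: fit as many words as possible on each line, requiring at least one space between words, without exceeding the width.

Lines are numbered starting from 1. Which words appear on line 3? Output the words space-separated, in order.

Line 1: ['quickly'] (min_width=7, slack=7)
Line 2: ['picture', 'frog'] (min_width=12, slack=2)
Line 3: ['how', 'mountain'] (min_width=12, slack=2)
Line 4: ['dust', 'fire', 'run'] (min_width=13, slack=1)
Line 5: ['glass', 'message'] (min_width=13, slack=1)
Line 6: ['who', 'big'] (min_width=7, slack=7)
Line 7: ['festival'] (min_width=8, slack=6)
Line 8: ['golden', 'release'] (min_width=14, slack=0)
Line 9: ['bean', 'cup', 'warm'] (min_width=13, slack=1)
Line 10: ['soft', 'heart'] (min_width=10, slack=4)
Line 11: ['cheese', 'by'] (min_width=9, slack=5)

Answer: how mountain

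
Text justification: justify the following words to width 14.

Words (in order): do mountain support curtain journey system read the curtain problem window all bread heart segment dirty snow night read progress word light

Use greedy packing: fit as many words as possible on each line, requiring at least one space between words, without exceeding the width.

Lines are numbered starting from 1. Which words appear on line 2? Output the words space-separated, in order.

Line 1: ['do', 'mountain'] (min_width=11, slack=3)
Line 2: ['support'] (min_width=7, slack=7)
Line 3: ['curtain'] (min_width=7, slack=7)
Line 4: ['journey', 'system'] (min_width=14, slack=0)
Line 5: ['read', 'the'] (min_width=8, slack=6)
Line 6: ['curtain'] (min_width=7, slack=7)
Line 7: ['problem', 'window'] (min_width=14, slack=0)
Line 8: ['all', 'bread'] (min_width=9, slack=5)
Line 9: ['heart', 'segment'] (min_width=13, slack=1)
Line 10: ['dirty', 'snow'] (min_width=10, slack=4)
Line 11: ['night', 'read'] (min_width=10, slack=4)
Line 12: ['progress', 'word'] (min_width=13, slack=1)
Line 13: ['light'] (min_width=5, slack=9)

Answer: support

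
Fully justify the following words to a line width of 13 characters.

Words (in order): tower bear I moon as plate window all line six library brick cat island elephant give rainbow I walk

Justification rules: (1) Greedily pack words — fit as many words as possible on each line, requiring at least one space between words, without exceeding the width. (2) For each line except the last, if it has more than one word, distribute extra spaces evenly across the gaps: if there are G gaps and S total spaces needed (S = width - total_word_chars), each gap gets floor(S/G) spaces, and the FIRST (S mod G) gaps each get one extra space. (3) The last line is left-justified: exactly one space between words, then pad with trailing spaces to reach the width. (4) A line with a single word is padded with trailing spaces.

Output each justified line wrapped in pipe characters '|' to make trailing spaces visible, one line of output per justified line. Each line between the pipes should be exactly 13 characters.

Line 1: ['tower', 'bear', 'I'] (min_width=12, slack=1)
Line 2: ['moon', 'as', 'plate'] (min_width=13, slack=0)
Line 3: ['window', 'all'] (min_width=10, slack=3)
Line 4: ['line', 'six'] (min_width=8, slack=5)
Line 5: ['library', 'brick'] (min_width=13, slack=0)
Line 6: ['cat', 'island'] (min_width=10, slack=3)
Line 7: ['elephant', 'give'] (min_width=13, slack=0)
Line 8: ['rainbow', 'I'] (min_width=9, slack=4)
Line 9: ['walk'] (min_width=4, slack=9)

Answer: |tower  bear I|
|moon as plate|
|window    all|
|line      six|
|library brick|
|cat    island|
|elephant give|
|rainbow     I|
|walk         |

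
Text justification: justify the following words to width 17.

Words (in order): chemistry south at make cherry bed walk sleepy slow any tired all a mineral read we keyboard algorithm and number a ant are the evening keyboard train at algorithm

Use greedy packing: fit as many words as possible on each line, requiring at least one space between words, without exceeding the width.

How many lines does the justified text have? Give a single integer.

Answer: 11

Derivation:
Line 1: ['chemistry', 'south'] (min_width=15, slack=2)
Line 2: ['at', 'make', 'cherry'] (min_width=14, slack=3)
Line 3: ['bed', 'walk', 'sleepy'] (min_width=15, slack=2)
Line 4: ['slow', 'any', 'tired'] (min_width=14, slack=3)
Line 5: ['all', 'a', 'mineral'] (min_width=13, slack=4)
Line 6: ['read', 'we', 'keyboard'] (min_width=16, slack=1)
Line 7: ['algorithm', 'and'] (min_width=13, slack=4)
Line 8: ['number', 'a', 'ant', 'are'] (min_width=16, slack=1)
Line 9: ['the', 'evening'] (min_width=11, slack=6)
Line 10: ['keyboard', 'train', 'at'] (min_width=17, slack=0)
Line 11: ['algorithm'] (min_width=9, slack=8)
Total lines: 11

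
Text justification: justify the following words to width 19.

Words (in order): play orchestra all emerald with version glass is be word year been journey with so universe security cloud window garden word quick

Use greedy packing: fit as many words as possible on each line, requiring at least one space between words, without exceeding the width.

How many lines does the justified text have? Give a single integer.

Answer: 8

Derivation:
Line 1: ['play', 'orchestra', 'all'] (min_width=18, slack=1)
Line 2: ['emerald', 'with'] (min_width=12, slack=7)
Line 3: ['version', 'glass', 'is', 'be'] (min_width=19, slack=0)
Line 4: ['word', 'year', 'been'] (min_width=14, slack=5)
Line 5: ['journey', 'with', 'so'] (min_width=15, slack=4)
Line 6: ['universe', 'security'] (min_width=17, slack=2)
Line 7: ['cloud', 'window', 'garden'] (min_width=19, slack=0)
Line 8: ['word', 'quick'] (min_width=10, slack=9)
Total lines: 8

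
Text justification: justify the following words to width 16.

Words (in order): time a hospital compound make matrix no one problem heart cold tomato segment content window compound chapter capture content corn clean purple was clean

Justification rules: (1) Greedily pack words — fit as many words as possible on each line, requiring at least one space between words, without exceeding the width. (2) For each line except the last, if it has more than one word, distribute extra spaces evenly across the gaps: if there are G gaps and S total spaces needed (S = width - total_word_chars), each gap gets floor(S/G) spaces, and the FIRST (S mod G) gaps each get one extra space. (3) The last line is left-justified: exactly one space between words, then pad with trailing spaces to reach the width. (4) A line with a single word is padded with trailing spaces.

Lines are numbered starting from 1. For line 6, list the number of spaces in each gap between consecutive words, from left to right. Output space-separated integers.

Line 1: ['time', 'a', 'hospital'] (min_width=15, slack=1)
Line 2: ['compound', 'make'] (min_width=13, slack=3)
Line 3: ['matrix', 'no', 'one'] (min_width=13, slack=3)
Line 4: ['problem', 'heart'] (min_width=13, slack=3)
Line 5: ['cold', 'tomato'] (min_width=11, slack=5)
Line 6: ['segment', 'content'] (min_width=15, slack=1)
Line 7: ['window', 'compound'] (min_width=15, slack=1)
Line 8: ['chapter', 'capture'] (min_width=15, slack=1)
Line 9: ['content', 'corn'] (min_width=12, slack=4)
Line 10: ['clean', 'purple', 'was'] (min_width=16, slack=0)
Line 11: ['clean'] (min_width=5, slack=11)

Answer: 2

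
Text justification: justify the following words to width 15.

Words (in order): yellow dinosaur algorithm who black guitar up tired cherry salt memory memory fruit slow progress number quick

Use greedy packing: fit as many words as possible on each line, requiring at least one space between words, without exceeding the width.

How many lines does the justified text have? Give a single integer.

Answer: 8

Derivation:
Line 1: ['yellow', 'dinosaur'] (min_width=15, slack=0)
Line 2: ['algorithm', 'who'] (min_width=13, slack=2)
Line 3: ['black', 'guitar', 'up'] (min_width=15, slack=0)
Line 4: ['tired', 'cherry'] (min_width=12, slack=3)
Line 5: ['salt', 'memory'] (min_width=11, slack=4)
Line 6: ['memory', 'fruit'] (min_width=12, slack=3)
Line 7: ['slow', 'progress'] (min_width=13, slack=2)
Line 8: ['number', 'quick'] (min_width=12, slack=3)
Total lines: 8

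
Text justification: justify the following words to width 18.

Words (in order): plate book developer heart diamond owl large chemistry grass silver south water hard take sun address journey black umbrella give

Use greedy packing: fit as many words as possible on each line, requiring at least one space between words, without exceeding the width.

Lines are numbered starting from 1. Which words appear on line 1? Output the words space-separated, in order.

Answer: plate book

Derivation:
Line 1: ['plate', 'book'] (min_width=10, slack=8)
Line 2: ['developer', 'heart'] (min_width=15, slack=3)
Line 3: ['diamond', 'owl', 'large'] (min_width=17, slack=1)
Line 4: ['chemistry', 'grass'] (min_width=15, slack=3)
Line 5: ['silver', 'south', 'water'] (min_width=18, slack=0)
Line 6: ['hard', 'take', 'sun'] (min_width=13, slack=5)
Line 7: ['address', 'journey'] (min_width=15, slack=3)
Line 8: ['black', 'umbrella'] (min_width=14, slack=4)
Line 9: ['give'] (min_width=4, slack=14)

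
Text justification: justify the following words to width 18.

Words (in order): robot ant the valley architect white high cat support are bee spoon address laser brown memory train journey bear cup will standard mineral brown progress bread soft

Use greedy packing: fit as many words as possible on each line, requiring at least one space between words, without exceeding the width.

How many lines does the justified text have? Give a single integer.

Line 1: ['robot', 'ant', 'the'] (min_width=13, slack=5)
Line 2: ['valley', 'architect'] (min_width=16, slack=2)
Line 3: ['white', 'high', 'cat'] (min_width=14, slack=4)
Line 4: ['support', 'are', 'bee'] (min_width=15, slack=3)
Line 5: ['spoon', 'address'] (min_width=13, slack=5)
Line 6: ['laser', 'brown', 'memory'] (min_width=18, slack=0)
Line 7: ['train', 'journey', 'bear'] (min_width=18, slack=0)
Line 8: ['cup', 'will', 'standard'] (min_width=17, slack=1)
Line 9: ['mineral', 'brown'] (min_width=13, slack=5)
Line 10: ['progress', 'bread'] (min_width=14, slack=4)
Line 11: ['soft'] (min_width=4, slack=14)
Total lines: 11

Answer: 11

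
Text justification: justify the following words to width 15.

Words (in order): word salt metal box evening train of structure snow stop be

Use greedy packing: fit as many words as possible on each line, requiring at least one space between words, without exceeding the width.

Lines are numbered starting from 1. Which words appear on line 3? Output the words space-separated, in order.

Answer: train of

Derivation:
Line 1: ['word', 'salt', 'metal'] (min_width=15, slack=0)
Line 2: ['box', 'evening'] (min_width=11, slack=4)
Line 3: ['train', 'of'] (min_width=8, slack=7)
Line 4: ['structure', 'snow'] (min_width=14, slack=1)
Line 5: ['stop', 'be'] (min_width=7, slack=8)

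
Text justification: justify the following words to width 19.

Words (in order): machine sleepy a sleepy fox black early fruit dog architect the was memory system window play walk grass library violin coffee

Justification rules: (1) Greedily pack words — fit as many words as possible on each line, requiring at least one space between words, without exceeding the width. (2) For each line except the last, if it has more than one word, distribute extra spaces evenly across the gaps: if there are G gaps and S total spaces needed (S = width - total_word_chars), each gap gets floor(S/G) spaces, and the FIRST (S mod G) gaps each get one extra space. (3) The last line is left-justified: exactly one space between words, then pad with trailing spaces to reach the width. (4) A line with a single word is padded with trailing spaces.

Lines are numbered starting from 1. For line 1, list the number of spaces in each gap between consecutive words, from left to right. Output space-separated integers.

Line 1: ['machine', 'sleepy', 'a'] (min_width=16, slack=3)
Line 2: ['sleepy', 'fox', 'black'] (min_width=16, slack=3)
Line 3: ['early', 'fruit', 'dog'] (min_width=15, slack=4)
Line 4: ['architect', 'the', 'was'] (min_width=17, slack=2)
Line 5: ['memory', 'system'] (min_width=13, slack=6)
Line 6: ['window', 'play', 'walk'] (min_width=16, slack=3)
Line 7: ['grass', 'library'] (min_width=13, slack=6)
Line 8: ['violin', 'coffee'] (min_width=13, slack=6)

Answer: 3 2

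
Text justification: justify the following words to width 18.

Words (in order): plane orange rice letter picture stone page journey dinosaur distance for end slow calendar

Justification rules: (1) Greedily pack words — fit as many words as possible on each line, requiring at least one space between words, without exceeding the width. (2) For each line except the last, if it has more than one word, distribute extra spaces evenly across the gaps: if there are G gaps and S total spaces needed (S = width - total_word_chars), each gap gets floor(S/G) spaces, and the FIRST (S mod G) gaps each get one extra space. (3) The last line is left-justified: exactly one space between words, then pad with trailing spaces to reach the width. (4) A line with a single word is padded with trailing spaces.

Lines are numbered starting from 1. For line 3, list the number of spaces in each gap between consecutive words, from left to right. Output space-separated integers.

Answer: 1 1

Derivation:
Line 1: ['plane', 'orange', 'rice'] (min_width=17, slack=1)
Line 2: ['letter', 'picture'] (min_width=14, slack=4)
Line 3: ['stone', 'page', 'journey'] (min_width=18, slack=0)
Line 4: ['dinosaur', 'distance'] (min_width=17, slack=1)
Line 5: ['for', 'end', 'slow'] (min_width=12, slack=6)
Line 6: ['calendar'] (min_width=8, slack=10)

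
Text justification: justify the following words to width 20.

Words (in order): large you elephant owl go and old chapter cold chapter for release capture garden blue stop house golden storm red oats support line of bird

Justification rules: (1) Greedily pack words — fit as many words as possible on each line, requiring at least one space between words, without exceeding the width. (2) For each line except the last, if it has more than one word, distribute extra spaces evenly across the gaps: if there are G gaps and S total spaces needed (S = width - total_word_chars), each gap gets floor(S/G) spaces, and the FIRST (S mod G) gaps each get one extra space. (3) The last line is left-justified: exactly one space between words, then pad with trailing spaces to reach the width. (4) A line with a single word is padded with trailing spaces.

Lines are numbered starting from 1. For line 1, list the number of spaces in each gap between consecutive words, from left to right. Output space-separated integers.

Line 1: ['large', 'you', 'elephant'] (min_width=18, slack=2)
Line 2: ['owl', 'go', 'and', 'old'] (min_width=14, slack=6)
Line 3: ['chapter', 'cold', 'chapter'] (min_width=20, slack=0)
Line 4: ['for', 'release', 'capture'] (min_width=19, slack=1)
Line 5: ['garden', 'blue', 'stop'] (min_width=16, slack=4)
Line 6: ['house', 'golden', 'storm'] (min_width=18, slack=2)
Line 7: ['red', 'oats', 'support'] (min_width=16, slack=4)
Line 8: ['line', 'of', 'bird'] (min_width=12, slack=8)

Answer: 2 2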